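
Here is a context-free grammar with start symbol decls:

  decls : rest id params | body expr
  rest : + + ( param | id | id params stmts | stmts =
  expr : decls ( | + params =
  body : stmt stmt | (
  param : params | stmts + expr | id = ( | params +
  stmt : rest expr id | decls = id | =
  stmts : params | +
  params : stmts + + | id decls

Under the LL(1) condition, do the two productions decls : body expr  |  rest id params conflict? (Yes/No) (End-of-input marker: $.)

Yes

FIRST(body expr) = { (, +, =, id } and FIRST(rest id params) = { +, id }.
Both contain +, so the two alternatives are not disjoint — LL(1) conflict.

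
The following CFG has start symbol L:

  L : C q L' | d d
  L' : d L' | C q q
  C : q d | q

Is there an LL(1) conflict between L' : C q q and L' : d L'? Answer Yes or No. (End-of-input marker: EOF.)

FIRST(C q q) = { q } and FIRST(d L') = { d }.
The FIRST sets are disjoint and neither alternative is nullable — no conflict.

No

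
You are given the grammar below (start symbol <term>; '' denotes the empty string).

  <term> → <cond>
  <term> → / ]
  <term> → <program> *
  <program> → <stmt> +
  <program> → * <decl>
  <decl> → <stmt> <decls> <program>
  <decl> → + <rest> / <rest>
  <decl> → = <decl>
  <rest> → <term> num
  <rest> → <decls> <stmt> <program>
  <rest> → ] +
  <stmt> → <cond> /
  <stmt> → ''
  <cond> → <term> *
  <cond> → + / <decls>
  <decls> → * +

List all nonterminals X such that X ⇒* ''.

{ <stmt> }

Directly nullable (have an ''-production): <stmt>.
No other nonterminal has a production whose RHS symbols are all nullable.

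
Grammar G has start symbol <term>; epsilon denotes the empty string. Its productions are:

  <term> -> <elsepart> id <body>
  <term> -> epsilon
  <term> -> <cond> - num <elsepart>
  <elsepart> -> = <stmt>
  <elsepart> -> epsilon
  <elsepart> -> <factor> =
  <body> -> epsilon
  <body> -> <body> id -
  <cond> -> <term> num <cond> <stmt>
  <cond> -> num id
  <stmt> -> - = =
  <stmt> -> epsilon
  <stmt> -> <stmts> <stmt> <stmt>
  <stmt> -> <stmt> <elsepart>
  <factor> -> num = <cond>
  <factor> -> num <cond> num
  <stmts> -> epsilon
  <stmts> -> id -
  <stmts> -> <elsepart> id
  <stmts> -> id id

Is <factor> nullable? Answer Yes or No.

No

Nullable nonterminals: <body>, <elsepart>, <stmt>, <stmts>, <term>.
No production of <factor> has an RHS whose symbols are all nullable, so <factor> is not nullable.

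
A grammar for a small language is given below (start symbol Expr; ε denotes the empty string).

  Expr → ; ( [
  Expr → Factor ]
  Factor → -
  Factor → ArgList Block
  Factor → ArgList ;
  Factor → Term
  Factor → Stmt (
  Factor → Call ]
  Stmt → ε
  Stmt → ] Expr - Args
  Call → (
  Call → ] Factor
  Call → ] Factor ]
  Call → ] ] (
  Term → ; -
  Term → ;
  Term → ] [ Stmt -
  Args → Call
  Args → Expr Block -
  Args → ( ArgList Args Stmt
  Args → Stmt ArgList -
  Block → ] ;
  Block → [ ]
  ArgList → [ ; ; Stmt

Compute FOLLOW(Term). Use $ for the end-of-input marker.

{ (, -, ;, [, ] }

In Factor → Term: Term is at the end, add FOLLOW(Factor) = { (, -, ;, [, ] }.
Union: FOLLOW(Term) = { (, -, ;, [, ] }.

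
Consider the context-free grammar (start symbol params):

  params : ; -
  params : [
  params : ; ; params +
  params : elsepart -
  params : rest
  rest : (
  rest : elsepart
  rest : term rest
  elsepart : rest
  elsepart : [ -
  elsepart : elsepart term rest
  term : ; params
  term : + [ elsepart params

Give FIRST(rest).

rest : ( contributes {(}.
From rest : elsepart: add FIRST(elsepart) = { (, +, ;, [ }.
From rest : term rest: add FIRST(term) = { +, ; }.
Union: FIRST(rest) = { (, +, ;, [ }.

{ (, +, ;, [ }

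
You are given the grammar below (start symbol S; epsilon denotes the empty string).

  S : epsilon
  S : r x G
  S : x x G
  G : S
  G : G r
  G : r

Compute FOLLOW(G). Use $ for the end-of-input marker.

In S : r x G: G is at the end, add FOLLOW(S) = { $, r }.
In S : x x G: G is at the end, add FOLLOW(S) = { $, r }.
In G : G r: add FIRST(r) = { r }.
Union: FOLLOW(G) = { $, r }.

{ $, r }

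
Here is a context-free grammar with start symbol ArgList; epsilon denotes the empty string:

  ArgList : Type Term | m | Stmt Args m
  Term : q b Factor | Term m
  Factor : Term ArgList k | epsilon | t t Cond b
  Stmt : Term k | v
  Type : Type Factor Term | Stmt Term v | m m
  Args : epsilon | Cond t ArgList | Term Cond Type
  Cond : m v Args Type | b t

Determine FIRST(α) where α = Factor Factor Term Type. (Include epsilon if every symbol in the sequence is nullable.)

{ q, t }

Add FIRST(Factor)\{epsilon} = { q, t }; Factor is nullable, continue.
Add FIRST(Factor)\{epsilon} = { q, t }; Factor is nullable, continue.
Add FIRST(Term) = { q }; Term is not nullable, stop.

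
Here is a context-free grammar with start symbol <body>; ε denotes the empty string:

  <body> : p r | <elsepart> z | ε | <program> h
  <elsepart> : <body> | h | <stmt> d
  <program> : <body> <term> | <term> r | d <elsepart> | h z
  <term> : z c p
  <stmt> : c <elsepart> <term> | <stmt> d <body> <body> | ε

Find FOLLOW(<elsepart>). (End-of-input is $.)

{ h, z }

In <body> : <elsepart> z: add FIRST(z) = { z }.
In <program> : d <elsepart>: <elsepart> is at the end, add FOLLOW(<program>) = { h }.
In <stmt> : c <elsepart> <term>: add FIRST(<term>) = { z }.
Union: FOLLOW(<elsepart>) = { h, z }.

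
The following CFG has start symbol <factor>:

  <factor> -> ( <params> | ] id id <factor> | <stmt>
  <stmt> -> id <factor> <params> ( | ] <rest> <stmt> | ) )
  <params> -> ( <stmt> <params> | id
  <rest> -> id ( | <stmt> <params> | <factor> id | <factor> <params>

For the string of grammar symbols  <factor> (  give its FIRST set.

{ (, ), ], id }

Add FIRST(<factor>) = { (, ), ], id }; <factor> is not nullable, stop.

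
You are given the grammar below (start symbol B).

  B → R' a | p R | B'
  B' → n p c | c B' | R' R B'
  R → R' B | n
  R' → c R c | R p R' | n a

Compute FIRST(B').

B' → n p c contributes {n}.
B' → c B' contributes {c}.
From B' → R' R B': add FIRST(R') = { c, n }.
Union: FIRST(B') = { c, n }.

{ c, n }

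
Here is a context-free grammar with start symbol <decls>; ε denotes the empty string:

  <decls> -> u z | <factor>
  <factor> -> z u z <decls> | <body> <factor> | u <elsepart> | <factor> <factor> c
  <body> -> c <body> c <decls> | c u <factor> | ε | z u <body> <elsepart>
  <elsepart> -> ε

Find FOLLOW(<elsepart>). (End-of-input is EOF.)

In <factor> -> u <elsepart>: <elsepart> is at the end, add FOLLOW(<factor>) = { EOF, c, u, z }.
In <body> -> z u <body> <elsepart>: <elsepart> is at the end, add FOLLOW(<body>) = { c, u, z }.
Union: FOLLOW(<elsepart>) = { EOF, c, u, z }.

{ EOF, c, u, z }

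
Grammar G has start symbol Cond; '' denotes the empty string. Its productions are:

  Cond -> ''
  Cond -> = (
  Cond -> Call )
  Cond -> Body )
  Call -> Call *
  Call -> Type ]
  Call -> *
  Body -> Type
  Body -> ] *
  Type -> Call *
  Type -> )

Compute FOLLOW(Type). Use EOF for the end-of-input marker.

{ ), ] }

In Call -> Type ]: add FIRST(]) = { ] }.
In Body -> Type: Type is at the end, add FOLLOW(Body) = { ) }.
Union: FOLLOW(Type) = { ), ] }.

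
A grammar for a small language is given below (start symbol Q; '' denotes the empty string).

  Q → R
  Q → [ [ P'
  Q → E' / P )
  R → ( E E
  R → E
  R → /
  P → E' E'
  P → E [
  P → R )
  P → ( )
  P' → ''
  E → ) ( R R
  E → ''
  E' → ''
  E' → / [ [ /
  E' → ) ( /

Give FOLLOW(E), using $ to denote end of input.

{ $, (, ), /, [ }

In R → ( E E: add FIRST(E)\{''} = { ) }.
  Since E is nullable, also add FOLLOW(R) = { $, (, ), /, [ }.
In R → ( E E: E is at the end, add FOLLOW(R) = { $, (, ), /, [ }.
In R → E: E is at the end, add FOLLOW(R) = { $, (, ), /, [ }.
In P → E [: add FIRST([) = { [ }.
Union: FOLLOW(E) = { $, (, ), /, [ }.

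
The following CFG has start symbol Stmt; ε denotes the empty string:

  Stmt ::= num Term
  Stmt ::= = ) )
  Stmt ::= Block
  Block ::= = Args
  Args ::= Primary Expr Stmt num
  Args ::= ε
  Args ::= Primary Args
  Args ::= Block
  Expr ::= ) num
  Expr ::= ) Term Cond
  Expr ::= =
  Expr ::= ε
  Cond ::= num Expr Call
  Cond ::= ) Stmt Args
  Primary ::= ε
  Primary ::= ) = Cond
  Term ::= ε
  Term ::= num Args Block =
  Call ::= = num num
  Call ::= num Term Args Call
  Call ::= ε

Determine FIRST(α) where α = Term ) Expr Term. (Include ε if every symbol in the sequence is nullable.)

Add FIRST(Term)\{ε} = { num }; Term is nullable, continue.
) is a terminal; add {)} and stop.

{ ), num }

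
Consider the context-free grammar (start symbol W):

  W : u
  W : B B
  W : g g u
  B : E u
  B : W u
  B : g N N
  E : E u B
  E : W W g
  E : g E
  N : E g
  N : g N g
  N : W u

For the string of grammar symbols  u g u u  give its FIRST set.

u is a terminal; add {u} and stop.

{ u }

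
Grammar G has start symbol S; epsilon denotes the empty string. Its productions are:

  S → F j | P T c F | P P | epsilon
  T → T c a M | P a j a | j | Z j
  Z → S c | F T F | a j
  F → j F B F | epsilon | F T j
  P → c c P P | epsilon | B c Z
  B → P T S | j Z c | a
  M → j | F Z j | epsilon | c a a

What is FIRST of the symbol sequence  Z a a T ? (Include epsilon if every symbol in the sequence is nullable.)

Add FIRST(Z) = { a, c, j }; Z is not nullable, stop.

{ a, c, j }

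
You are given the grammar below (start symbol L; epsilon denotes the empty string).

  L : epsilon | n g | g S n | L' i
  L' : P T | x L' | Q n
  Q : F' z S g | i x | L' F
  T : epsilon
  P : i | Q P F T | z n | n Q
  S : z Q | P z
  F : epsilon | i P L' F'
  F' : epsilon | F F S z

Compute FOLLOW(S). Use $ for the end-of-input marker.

{ g, n, z }

In L : g S n: add FIRST(n) = { n }.
In Q : F' z S g: add FIRST(g) = { g }.
In F' : F F S z: add FIRST(z) = { z }.
Union: FOLLOW(S) = { g, n, z }.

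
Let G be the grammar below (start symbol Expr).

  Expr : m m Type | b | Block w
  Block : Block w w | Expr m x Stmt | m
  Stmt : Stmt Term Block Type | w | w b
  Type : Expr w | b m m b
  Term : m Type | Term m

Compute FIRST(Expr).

Expr : m m Type contributes {m}.
Expr : b contributes {b}.
From Expr : Block w: add FIRST(Block) = { b, m }.
Union: FIRST(Expr) = { b, m }.

{ b, m }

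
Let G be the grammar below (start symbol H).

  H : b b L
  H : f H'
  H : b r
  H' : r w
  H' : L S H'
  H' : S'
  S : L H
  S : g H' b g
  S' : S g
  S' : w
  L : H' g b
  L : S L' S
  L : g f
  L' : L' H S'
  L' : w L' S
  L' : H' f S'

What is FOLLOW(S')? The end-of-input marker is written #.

In H' : S': S' is at the end, add FOLLOW(H') = { #, b, f, g, r, w }.
In L' : L' H S': S' is at the end, add FOLLOW(L') = { b, f, g, r, w }.
In L' : H' f S': S' is at the end, add FOLLOW(L') = { b, f, g, r, w }.
Union: FOLLOW(S') = { #, b, f, g, r, w }.

{ #, b, f, g, r, w }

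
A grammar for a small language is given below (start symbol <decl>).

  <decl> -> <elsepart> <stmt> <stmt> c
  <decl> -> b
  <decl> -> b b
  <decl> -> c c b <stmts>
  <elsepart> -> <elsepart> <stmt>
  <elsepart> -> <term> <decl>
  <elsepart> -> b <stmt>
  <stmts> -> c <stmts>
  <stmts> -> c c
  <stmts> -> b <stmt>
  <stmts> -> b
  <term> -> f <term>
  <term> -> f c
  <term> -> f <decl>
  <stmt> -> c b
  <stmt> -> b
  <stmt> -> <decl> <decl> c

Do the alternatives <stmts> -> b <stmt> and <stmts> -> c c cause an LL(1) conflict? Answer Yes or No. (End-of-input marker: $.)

No

FIRST(b <stmt>) = { b } and FIRST(c c) = { c }.
The FIRST sets are disjoint and neither alternative is nullable — no conflict.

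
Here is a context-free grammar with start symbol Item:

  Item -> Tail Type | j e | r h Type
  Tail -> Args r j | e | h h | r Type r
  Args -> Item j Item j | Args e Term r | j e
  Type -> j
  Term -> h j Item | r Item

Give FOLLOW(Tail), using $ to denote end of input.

In Item -> Tail Type: add FIRST(Type) = { j }.
Union: FOLLOW(Tail) = { j }.

{ j }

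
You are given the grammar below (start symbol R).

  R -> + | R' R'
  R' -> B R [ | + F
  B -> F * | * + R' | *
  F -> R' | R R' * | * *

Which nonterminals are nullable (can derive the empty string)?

No nonterminal has an empty production or an RHS whose symbols are all nullable.

{ } (none)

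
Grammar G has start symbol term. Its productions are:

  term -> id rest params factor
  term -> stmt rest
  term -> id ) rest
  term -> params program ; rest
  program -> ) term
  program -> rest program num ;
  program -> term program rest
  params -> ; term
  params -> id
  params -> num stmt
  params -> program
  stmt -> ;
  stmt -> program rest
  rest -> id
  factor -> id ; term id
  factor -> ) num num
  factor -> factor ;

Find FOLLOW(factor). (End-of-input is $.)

{ $, ), ;, id, num }

In term -> id rest params factor: factor is at the end, add FOLLOW(term) = { $, ), ;, id, num }.
In factor -> factor ;: add FIRST(;) = { ; }.
Union: FOLLOW(factor) = { $, ), ;, id, num }.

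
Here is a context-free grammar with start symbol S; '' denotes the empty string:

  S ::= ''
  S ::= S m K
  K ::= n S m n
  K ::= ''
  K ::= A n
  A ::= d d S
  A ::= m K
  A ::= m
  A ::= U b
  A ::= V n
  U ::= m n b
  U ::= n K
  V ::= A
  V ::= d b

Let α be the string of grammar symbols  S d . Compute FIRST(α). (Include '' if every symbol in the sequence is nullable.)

Add FIRST(S)\{''} = { m }; S is nullable, continue.
d is a terminal; add {d} and stop.

{ d, m }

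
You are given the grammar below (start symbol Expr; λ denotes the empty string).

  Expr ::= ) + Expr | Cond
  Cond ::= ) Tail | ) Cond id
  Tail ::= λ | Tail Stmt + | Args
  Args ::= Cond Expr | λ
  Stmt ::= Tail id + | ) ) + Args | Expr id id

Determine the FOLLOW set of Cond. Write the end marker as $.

In Expr ::= Cond: Cond is at the end, add FOLLOW(Expr) = { $, ), +, id }.
In Cond ::= ) Cond id: add FIRST(id) = { id }.
In Args ::= Cond Expr: add FIRST(Expr) = { ) }.
Union: FOLLOW(Cond) = { $, ), +, id }.

{ $, ), +, id }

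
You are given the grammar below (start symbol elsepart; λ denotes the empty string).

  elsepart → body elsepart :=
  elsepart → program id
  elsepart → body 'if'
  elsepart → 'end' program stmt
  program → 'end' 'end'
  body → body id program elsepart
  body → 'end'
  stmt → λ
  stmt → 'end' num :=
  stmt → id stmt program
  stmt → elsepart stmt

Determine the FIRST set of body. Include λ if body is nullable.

{ 'end' }

From body → body id program elsepart: add FIRST(body) = { 'end' }.
body → 'end' contributes {'end'}.
Union: FIRST(body) = { 'end' }.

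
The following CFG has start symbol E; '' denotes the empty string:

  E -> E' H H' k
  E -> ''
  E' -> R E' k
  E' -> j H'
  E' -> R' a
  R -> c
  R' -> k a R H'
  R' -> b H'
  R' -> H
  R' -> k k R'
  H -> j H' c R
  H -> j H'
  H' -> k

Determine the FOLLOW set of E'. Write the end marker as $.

In E -> E' H H' k: add FIRST(H H' k) = { j }.
In E' -> R E' k: add FIRST(k) = { k }.
Union: FOLLOW(E') = { j, k }.

{ j, k }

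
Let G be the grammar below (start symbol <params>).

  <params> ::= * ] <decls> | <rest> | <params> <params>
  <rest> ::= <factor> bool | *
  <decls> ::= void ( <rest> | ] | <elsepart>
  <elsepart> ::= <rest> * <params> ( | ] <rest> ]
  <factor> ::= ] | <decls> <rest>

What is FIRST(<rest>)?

{ *, ], void }

From <rest> ::= <factor> bool: add FIRST(<factor>) = { *, ], void }.
<rest> ::= * contributes {*}.
Union: FIRST(<rest>) = { *, ], void }.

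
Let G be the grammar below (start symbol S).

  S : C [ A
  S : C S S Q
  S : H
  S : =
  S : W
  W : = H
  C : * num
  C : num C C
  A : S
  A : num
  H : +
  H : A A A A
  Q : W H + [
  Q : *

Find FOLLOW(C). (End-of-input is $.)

{ *, +, =, [, num }

In S : C [ A: add FIRST([ A) = { [ }.
In S : C S S Q: add FIRST(S S Q) = { *, +, =, num }.
In C : num C C: add FIRST(C) = { *, num }.
In C : num C C: C is at the end, add FOLLOW(C) = { *, +, =, [, num }.
Union: FOLLOW(C) = { *, +, =, [, num }.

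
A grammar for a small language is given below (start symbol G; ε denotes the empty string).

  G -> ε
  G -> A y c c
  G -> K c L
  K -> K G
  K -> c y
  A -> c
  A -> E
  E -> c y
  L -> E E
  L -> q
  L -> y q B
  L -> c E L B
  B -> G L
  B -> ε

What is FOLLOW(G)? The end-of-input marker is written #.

G is the start symbol, so # ∈ FOLLOW(G).
In K -> K G: G is at the end, add FOLLOW(K) = { c }.
In B -> G L: add FIRST(L) = { c, q, y }.
Union: FOLLOW(G) = { #, c, q, y }.

{ #, c, q, y }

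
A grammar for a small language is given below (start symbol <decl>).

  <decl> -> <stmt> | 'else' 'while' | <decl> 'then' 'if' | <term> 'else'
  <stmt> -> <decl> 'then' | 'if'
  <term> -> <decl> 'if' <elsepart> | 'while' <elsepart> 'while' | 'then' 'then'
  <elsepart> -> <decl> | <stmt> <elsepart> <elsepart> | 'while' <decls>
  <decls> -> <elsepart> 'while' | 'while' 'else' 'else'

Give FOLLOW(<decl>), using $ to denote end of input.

{ $, 'else', 'if', 'then', 'while' }

<decl> is the start symbol, so $ ∈ FOLLOW(<decl>).
In <decl> -> <decl> 'then' 'if': add FIRST('then' 'if') = { 'then' }.
In <stmt> -> <decl> 'then': add FIRST('then') = { 'then' }.
In <term> -> <decl> 'if' <elsepart>: add FIRST('if' <elsepart>) = { 'if' }.
In <elsepart> -> <decl>: <decl> is at the end, add FOLLOW(<elsepart>) = { 'else', 'if', 'then', 'while' }.
Union: FOLLOW(<decl>) = { $, 'else', 'if', 'then', 'while' }.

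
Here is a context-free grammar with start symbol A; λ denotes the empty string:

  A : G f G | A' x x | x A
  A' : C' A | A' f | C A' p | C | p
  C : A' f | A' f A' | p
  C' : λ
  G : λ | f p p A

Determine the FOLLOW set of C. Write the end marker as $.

{ f, p, x }

In A' : C A' p: add FIRST(A' p) = { f, p, x }.
In A' : C: C is at the end, add FOLLOW(A') = { f, p, x }.
Union: FOLLOW(C) = { f, p, x }.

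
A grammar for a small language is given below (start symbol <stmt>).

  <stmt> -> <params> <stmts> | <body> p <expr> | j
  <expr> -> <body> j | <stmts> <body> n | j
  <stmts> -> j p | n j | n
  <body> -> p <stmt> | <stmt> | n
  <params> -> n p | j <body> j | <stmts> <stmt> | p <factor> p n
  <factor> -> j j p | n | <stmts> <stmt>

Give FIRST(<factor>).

{ j, n }

<factor> -> j j p contributes {j}.
<factor> -> n contributes {n}.
From <factor> -> <stmts> <stmt>: add FIRST(<stmts>) = { j, n }.
Union: FIRST(<factor>) = { j, n }.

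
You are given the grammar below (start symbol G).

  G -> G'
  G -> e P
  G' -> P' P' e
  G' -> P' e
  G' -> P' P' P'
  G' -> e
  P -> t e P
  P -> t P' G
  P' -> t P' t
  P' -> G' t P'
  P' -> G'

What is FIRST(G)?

From G -> G': add FIRST(G') = { e, t }.
G -> e P contributes {e}.
Union: FIRST(G) = { e, t }.

{ e, t }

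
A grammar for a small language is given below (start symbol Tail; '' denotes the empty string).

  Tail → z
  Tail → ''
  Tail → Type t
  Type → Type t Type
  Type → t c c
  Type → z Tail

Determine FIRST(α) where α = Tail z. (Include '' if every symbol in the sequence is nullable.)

Add FIRST(Tail)\{''} = { t, z }; Tail is nullable, continue.
z is a terminal; add {z} and stop.

{ t, z }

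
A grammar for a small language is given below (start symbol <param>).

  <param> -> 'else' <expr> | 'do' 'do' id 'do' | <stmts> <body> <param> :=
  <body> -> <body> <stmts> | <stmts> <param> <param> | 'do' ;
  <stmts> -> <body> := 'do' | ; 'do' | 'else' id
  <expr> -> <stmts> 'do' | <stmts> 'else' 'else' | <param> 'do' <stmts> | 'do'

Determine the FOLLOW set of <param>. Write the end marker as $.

<param> is the start symbol, so $ ∈ FOLLOW(<param>).
In <param> -> <stmts> <body> <param> :=: add FIRST(:=) = { := }.
In <body> -> <stmts> <param> <param>: add FIRST(<param>) = { 'do', 'else', ; }.
In <body> -> <stmts> <param> <param>: <param> is at the end, add FOLLOW(<body>) = { 'do', 'else', :=, ; }.
In <expr> -> <param> 'do' <stmts>: add FIRST('do' <stmts>) = { 'do' }.
Union: FOLLOW(<param>) = { $, 'do', 'else', :=, ; }.

{ $, 'do', 'else', :=, ; }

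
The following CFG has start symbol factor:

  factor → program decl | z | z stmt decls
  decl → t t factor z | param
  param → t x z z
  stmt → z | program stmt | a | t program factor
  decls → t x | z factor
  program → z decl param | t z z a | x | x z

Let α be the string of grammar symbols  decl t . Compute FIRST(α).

Add FIRST(decl) = { t }; decl is not nullable, stop.

{ t }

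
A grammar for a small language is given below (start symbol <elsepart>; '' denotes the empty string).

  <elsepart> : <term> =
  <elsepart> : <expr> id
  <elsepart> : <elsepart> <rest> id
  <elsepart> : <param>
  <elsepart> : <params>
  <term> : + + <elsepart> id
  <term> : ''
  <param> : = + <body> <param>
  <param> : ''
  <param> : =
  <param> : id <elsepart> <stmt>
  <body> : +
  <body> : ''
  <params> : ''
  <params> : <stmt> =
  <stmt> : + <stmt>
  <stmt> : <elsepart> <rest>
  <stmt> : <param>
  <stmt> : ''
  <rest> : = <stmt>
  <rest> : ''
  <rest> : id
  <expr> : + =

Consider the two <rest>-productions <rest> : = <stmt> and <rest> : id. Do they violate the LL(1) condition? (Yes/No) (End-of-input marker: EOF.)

FIRST(= <stmt>) = { = } and FIRST(id) = { id }.
The FIRST sets are disjoint and neither alternative is nullable — no conflict.

No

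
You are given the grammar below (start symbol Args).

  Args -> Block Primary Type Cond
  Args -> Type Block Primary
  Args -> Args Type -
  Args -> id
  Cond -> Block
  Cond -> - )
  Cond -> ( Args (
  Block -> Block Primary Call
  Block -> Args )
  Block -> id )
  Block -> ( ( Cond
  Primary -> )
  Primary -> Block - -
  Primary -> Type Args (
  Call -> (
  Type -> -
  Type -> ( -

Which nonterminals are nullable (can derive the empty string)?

No nonterminal has an empty production or an RHS whose symbols are all nullable.

{ } (none)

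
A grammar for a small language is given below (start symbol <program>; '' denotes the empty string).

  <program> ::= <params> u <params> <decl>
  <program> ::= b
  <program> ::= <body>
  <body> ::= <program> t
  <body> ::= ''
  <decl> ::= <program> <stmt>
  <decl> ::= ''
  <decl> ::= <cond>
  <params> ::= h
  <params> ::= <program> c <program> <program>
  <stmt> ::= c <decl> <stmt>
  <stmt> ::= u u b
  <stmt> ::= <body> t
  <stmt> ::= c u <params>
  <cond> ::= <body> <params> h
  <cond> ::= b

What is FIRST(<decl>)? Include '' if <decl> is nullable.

From <decl> ::= <program> <stmt>: <program> nullable, take FIRST(<program>) ∪ FIRST(<stmt>) = { b, c, h, t, u }.
<decl> ::= '' contributes ''.
From <decl> ::= <cond>: add FIRST(<cond>) = { b, c, h, t }.
Union: FIRST(<decl>) = { b, c, h, t, u, '' }.

{ b, c, h, t, u, '' }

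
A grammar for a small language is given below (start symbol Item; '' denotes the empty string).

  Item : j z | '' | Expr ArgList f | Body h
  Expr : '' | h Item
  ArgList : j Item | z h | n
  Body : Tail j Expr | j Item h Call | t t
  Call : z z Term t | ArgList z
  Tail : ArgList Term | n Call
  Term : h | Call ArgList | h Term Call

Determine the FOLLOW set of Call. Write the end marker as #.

In Body : j Item h Call: Call is at the end, add FOLLOW(Body) = { h }.
In Tail : n Call: Call is at the end, add FOLLOW(Tail) = { j }.
In Term : Call ArgList: add FIRST(ArgList) = { j, n, z }.
In Term : h Term Call: Call is at the end, add FOLLOW(Term) = { j, n, t, z }.
Union: FOLLOW(Call) = { h, j, n, t, z }.

{ h, j, n, t, z }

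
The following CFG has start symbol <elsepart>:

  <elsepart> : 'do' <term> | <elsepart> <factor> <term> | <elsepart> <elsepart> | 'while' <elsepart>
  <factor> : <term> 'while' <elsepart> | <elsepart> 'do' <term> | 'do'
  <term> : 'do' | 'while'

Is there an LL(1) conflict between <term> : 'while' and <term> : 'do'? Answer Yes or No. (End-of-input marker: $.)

No

FIRST('while') = { 'while' } and FIRST('do') = { 'do' }.
The FIRST sets are disjoint and neither alternative is nullable — no conflict.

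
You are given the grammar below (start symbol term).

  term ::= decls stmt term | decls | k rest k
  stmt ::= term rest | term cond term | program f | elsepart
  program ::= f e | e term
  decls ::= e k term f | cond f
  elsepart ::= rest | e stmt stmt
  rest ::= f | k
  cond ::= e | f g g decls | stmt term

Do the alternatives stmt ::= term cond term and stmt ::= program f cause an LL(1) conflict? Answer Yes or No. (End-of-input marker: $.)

FIRST(term cond term) = { e, f, k } and FIRST(program f) = { e, f }.
Both contain e, so the two alternatives are not disjoint — LL(1) conflict.

Yes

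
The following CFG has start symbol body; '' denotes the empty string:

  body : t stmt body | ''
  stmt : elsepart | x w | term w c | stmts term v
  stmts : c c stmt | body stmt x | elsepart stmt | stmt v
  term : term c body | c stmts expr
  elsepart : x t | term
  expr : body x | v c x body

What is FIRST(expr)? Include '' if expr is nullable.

From expr : body x: body nullable, take FIRST(body) ∪ {x} = { t, x }.
expr : v c x body contributes {v}.
Union: FIRST(expr) = { t, v, x }.

{ t, v, x }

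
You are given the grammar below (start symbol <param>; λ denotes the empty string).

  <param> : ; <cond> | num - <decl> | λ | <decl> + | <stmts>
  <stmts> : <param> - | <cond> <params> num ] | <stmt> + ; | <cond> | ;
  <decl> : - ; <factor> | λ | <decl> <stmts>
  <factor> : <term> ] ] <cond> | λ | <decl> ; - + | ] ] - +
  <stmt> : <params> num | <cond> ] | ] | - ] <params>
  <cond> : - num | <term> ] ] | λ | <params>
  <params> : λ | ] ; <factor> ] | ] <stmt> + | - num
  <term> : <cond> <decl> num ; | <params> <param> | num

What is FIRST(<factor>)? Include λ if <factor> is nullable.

{ +, -, ;, ], num, λ }

From <factor> : <term> ] ] <cond>: <term> nullable, take FIRST(<term>) ∪ {]} = { +, -, ;, ], num }.
<factor> : λ contributes λ.
From <factor> : <decl> ; - +: <decl> nullable, take FIRST(<decl>) ∪ {;} = { +, -, ;, ], num }.
<factor> : ] ] - + contributes {]}.
Union: FIRST(<factor>) = { +, -, ;, ], num, λ }.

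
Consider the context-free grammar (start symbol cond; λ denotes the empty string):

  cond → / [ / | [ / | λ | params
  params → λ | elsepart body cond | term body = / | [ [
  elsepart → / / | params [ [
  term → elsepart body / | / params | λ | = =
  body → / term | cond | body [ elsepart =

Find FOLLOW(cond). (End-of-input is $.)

cond is the start symbol, so $ ∈ FOLLOW(cond).
In params → elsepart body cond: cond is at the end, add FOLLOW(params) = { $, /, =, [ }.
In body → cond: cond is at the end, add FOLLOW(body) = { $, /, =, [ }.
Union: FOLLOW(cond) = { $, /, =, [ }.

{ $, /, =, [ }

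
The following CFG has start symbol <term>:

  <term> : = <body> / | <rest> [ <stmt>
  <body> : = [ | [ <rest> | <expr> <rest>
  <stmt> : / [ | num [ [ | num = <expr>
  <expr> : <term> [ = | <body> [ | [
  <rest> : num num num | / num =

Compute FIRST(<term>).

{ /, =, num }

<term> : = <body> / contributes {=}.
From <term> : <rest> [ <stmt>: add FIRST(<rest>) = { /, num }.
Union: FIRST(<term>) = { /, =, num }.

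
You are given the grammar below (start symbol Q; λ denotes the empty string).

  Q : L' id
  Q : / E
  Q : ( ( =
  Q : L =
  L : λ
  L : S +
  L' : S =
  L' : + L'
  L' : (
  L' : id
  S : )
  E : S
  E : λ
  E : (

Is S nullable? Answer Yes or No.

No

Nullable nonterminals: E, L.
No production of S has an RHS whose symbols are all nullable, so S is not nullable.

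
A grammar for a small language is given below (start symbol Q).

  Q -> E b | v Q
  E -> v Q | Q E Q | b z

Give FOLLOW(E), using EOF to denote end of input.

{ b, v }

In Q -> E b: add FIRST(b) = { b }.
In E -> Q E Q: add FIRST(Q) = { b, v }.
Union: FOLLOW(E) = { b, v }.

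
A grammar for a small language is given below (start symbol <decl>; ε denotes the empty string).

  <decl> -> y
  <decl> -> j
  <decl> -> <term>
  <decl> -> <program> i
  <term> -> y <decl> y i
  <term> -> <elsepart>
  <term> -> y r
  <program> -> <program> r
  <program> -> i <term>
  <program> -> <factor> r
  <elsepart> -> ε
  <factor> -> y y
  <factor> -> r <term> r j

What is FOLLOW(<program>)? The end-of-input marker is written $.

{ i, r }

In <decl> -> <program> i: add FIRST(i) = { i }.
In <program> -> <program> r: add FIRST(r) = { r }.
Union: FOLLOW(<program>) = { i, r }.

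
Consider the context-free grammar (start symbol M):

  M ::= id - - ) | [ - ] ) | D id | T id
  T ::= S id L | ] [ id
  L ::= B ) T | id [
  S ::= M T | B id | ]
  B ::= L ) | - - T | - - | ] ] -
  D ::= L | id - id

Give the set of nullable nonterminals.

{ } (none)

No nonterminal has an empty production or an RHS whose symbols are all nullable.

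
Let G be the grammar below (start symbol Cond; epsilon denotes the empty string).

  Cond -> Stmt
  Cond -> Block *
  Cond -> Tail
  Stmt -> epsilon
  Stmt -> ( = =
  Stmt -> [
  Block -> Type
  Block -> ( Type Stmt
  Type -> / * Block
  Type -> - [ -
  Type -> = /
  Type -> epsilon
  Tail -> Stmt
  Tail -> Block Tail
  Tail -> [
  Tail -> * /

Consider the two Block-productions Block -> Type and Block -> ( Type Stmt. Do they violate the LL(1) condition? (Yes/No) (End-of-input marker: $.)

FIRST(Type) = { -, /, =, epsilon } and FIRST(( Type Stmt) = { ( }.
The first alternative is nullable and FOLLOW(Block) = { $, (, *, -, /, =, [ } shares ( with FIRST of the second — conflict.

Yes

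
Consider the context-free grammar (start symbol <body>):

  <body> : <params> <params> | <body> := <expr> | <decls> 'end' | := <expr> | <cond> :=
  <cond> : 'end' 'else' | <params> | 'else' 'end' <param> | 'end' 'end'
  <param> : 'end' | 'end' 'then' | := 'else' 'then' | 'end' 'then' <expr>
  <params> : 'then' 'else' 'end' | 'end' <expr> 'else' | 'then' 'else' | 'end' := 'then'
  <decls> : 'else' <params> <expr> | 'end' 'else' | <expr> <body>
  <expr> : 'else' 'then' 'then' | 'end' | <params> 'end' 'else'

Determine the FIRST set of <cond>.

{ 'else', 'end', 'then' }

<cond> : 'end' 'else' contributes {'end'}.
From <cond> : <params>: add FIRST(<params>) = { 'end', 'then' }.
<cond> : 'else' 'end' <param> contributes {'else'}.
<cond> : 'end' 'end' contributes {'end'}.
Union: FIRST(<cond>) = { 'else', 'end', 'then' }.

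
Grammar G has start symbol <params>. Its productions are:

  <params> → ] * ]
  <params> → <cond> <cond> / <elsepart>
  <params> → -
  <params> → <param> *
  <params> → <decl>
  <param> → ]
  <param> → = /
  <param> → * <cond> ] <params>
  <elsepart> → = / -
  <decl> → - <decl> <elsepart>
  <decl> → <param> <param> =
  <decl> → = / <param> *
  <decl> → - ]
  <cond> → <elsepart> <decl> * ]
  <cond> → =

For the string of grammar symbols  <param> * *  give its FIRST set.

Add FIRST(<param>) = { *, =, ] }; <param> is not nullable, stop.

{ *, =, ] }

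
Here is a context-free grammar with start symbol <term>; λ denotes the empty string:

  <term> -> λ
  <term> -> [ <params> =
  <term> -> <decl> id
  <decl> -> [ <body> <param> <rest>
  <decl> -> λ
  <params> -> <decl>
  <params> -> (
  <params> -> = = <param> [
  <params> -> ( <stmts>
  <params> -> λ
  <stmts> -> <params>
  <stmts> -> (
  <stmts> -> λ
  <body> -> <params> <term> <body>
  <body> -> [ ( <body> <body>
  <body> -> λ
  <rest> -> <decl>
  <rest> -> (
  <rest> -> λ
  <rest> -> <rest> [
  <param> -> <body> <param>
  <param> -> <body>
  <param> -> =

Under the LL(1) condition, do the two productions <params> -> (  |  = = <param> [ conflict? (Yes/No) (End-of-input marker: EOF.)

No

FIRST(() = { ( } and FIRST(= = <param> [) = { = }.
The FIRST sets are disjoint and neither alternative is nullable — no conflict.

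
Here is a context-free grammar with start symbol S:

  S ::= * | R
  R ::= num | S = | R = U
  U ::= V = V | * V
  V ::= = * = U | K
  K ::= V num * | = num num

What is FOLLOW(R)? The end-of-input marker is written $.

In S ::= R: R is at the end, add FOLLOW(S) = { $, = }.
In R ::= R = U: add FIRST(= U) = { = }.
Union: FOLLOW(R) = { $, = }.

{ $, = }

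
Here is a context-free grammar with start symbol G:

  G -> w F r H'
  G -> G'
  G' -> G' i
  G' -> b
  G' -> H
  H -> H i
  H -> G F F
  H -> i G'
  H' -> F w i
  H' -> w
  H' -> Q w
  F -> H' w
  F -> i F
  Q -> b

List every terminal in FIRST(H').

From H' -> F w i: add FIRST(F) = { b, i, w }.
H' -> w contributes {w}.
From H' -> Q w: add FIRST(Q) = { b }.
Union: FIRST(H') = { b, i, w }.

{ b, i, w }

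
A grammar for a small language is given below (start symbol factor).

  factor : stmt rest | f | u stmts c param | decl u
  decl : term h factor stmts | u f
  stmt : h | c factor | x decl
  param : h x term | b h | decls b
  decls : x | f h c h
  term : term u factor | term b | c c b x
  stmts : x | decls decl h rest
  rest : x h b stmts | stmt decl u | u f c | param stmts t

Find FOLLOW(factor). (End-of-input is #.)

{ #, b, c, f, h, u, x }

factor is the start symbol, so # ∈ FOLLOW(factor).
In decl : term h factor stmts: add FIRST(stmts) = { f, x }.
In stmt : c factor: factor is at the end, add FOLLOW(stmt) = { b, c, f, h, u, x }.
In term : term u factor: factor is at the end, add FOLLOW(term) = { #, b, c, f, h, u, x }.
Union: FOLLOW(factor) = { #, b, c, f, h, u, x }.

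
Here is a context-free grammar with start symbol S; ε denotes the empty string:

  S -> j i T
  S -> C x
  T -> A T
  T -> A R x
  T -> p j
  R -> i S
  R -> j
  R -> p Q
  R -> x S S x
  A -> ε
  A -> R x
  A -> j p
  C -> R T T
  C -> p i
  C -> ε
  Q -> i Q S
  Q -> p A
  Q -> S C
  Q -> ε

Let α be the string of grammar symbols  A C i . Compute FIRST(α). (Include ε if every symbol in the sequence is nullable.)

{ i, j, p, x }

Add FIRST(A)\{ε} = { i, j, p, x }; A is nullable, continue.
Add FIRST(C)\{ε} = { i, j, p, x }; C is nullable, continue.
i is a terminal; add {i} and stop.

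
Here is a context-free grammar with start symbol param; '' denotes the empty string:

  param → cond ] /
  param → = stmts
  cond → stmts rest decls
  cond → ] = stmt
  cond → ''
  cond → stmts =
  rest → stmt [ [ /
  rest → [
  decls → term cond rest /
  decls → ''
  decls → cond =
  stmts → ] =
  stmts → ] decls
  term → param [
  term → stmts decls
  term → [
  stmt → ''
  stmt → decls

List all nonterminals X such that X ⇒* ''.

Directly nullable (have an ''-production): cond, decls, stmt.
No other nonterminal has a production whose RHS symbols are all nullable.

{ cond, decls, stmt }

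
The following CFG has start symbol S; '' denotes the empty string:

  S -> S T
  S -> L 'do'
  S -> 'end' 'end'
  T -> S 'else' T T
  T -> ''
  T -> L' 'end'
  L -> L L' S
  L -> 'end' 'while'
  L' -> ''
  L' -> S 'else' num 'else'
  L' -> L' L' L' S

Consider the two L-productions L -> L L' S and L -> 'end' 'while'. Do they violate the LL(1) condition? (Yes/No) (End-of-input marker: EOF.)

Yes

FIRST(L L' S) = { 'end' } and FIRST('end' 'while') = { 'end' }.
Both contain 'end', so the two alternatives are not disjoint — LL(1) conflict.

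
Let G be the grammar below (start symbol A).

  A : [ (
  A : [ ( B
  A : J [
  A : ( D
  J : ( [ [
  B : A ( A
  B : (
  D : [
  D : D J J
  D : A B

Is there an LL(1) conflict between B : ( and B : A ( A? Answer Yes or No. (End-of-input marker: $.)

FIRST(() = { ( } and FIRST(A ( A) = { (, [ }.
Both contain (, so the two alternatives are not disjoint — LL(1) conflict.

Yes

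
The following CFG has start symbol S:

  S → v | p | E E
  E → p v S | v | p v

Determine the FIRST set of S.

{ p, v }

S → v contributes {v}.
S → p contributes {p}.
From S → E E: add FIRST(E) = { p, v }.
Union: FIRST(S) = { p, v }.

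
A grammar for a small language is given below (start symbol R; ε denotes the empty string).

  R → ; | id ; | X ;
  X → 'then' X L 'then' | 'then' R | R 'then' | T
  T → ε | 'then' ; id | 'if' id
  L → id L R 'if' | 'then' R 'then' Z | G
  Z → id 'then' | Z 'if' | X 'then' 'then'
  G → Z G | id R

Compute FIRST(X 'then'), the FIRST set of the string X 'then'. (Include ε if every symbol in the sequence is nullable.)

{ 'if', 'then', ;, id }

Add FIRST(X)\{ε} = { 'if', 'then', ;, id }; X is nullable, continue.
'then' is a terminal; add {'then'} and stop.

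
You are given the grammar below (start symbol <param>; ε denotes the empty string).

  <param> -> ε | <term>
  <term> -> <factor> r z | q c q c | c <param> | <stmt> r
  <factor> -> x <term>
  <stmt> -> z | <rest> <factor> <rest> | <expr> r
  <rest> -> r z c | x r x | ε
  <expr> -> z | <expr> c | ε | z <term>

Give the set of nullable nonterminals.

Directly nullable (have an ε-production): <param>, <rest>, <expr>.
No other nonterminal has a production whose RHS symbols are all nullable.

{ <expr>, <param>, <rest> }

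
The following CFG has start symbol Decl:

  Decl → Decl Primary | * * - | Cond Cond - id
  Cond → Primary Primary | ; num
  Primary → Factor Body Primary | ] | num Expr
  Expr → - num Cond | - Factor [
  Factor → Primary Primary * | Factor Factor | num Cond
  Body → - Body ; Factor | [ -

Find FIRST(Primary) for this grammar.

{ ], num }

From Primary → Factor Body Primary: add FIRST(Factor) = { ], num }.
Primary → ] contributes {]}.
Primary → num Expr contributes {num}.
Union: FIRST(Primary) = { ], num }.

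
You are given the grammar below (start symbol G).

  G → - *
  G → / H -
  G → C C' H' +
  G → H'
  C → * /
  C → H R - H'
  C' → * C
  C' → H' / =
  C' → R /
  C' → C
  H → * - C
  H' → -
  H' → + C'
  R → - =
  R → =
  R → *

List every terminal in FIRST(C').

{ *, +, -, = }

C' → * C contributes {*}.
From C' → H' / =: add FIRST(H') = { +, - }.
From C' → R /: add FIRST(R) = { *, -, = }.
From C' → C: add FIRST(C) = { * }.
Union: FIRST(C') = { *, +, -, = }.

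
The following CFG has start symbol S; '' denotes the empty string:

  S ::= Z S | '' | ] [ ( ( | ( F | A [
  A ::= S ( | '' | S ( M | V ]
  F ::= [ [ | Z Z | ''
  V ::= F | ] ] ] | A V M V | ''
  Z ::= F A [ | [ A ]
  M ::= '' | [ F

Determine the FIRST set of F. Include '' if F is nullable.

F ::= [ [ contributes {[}.
From F ::= Z Z: add FIRST(Z) = { (, [, ] }.
F ::= '' contributes ''.
Union: FIRST(F) = { (, [, ], '' }.

{ (, [, ], '' }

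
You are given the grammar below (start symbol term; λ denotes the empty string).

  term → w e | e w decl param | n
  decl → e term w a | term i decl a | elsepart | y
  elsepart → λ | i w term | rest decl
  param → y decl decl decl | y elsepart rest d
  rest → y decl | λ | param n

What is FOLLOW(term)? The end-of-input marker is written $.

{ $, a, d, e, i, n, w, y }

term is the start symbol, so $ ∈ FOLLOW(term).
In decl → e term w a: add FIRST(w a) = { w }.
In decl → term i decl a: add FIRST(i decl a) = { i }.
In elsepart → i w term: term is at the end, add FOLLOW(elsepart) = { $, a, d, e, i, n, w, y }.
Union: FOLLOW(term) = { $, a, d, e, i, n, w, y }.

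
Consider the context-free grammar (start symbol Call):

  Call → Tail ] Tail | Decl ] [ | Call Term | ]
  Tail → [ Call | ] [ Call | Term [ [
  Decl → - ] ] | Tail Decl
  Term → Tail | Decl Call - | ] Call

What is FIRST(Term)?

From Term → Tail: add FIRST(Tail) = { -, [, ] }.
From Term → Decl Call -: add FIRST(Decl) = { -, [, ] }.
Term → ] Call contributes {]}.
Union: FIRST(Term) = { -, [, ] }.

{ -, [, ] }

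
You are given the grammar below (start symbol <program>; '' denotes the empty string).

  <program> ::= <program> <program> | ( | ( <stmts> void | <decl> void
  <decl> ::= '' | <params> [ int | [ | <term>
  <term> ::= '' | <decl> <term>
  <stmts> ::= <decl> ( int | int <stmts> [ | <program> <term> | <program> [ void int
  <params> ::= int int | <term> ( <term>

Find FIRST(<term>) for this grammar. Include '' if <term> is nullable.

<term> ::= '' contributes ''.
From <term> ::= <decl> <term>: <decl>, <term> nullable, take FIRST(<decl>) ∪ FIRST(<term>) = { (, [, int }; also '' since the whole RHS is nullable.
Union: FIRST(<term>) = { (, [, int, '' }.

{ (, [, int, '' }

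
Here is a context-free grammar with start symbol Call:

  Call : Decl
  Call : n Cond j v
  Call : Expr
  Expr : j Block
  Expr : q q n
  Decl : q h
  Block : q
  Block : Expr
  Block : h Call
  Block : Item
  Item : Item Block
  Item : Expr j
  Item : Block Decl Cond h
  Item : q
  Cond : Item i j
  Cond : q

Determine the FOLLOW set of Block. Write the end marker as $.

In Expr : j Block: Block is at the end, add FOLLOW(Expr) = { $, h, i, j, q }.
In Item : Item Block: Block is at the end, add FOLLOW(Item) = { $, h, i, j, q }.
In Item : Block Decl Cond h: add FIRST(Decl Cond h) = { q }.
Union: FOLLOW(Block) = { $, h, i, j, q }.

{ $, h, i, j, q }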